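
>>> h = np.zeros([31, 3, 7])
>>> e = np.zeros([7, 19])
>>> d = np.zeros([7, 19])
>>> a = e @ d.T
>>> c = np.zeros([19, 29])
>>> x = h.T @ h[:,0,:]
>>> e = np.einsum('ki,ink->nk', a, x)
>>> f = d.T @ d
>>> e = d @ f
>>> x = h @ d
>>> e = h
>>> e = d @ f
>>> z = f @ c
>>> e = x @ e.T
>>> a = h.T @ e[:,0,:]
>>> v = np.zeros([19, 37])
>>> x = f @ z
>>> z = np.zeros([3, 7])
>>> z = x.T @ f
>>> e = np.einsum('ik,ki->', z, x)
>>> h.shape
(31, 3, 7)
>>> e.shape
()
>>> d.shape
(7, 19)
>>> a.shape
(7, 3, 7)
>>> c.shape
(19, 29)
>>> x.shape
(19, 29)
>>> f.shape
(19, 19)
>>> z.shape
(29, 19)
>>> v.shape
(19, 37)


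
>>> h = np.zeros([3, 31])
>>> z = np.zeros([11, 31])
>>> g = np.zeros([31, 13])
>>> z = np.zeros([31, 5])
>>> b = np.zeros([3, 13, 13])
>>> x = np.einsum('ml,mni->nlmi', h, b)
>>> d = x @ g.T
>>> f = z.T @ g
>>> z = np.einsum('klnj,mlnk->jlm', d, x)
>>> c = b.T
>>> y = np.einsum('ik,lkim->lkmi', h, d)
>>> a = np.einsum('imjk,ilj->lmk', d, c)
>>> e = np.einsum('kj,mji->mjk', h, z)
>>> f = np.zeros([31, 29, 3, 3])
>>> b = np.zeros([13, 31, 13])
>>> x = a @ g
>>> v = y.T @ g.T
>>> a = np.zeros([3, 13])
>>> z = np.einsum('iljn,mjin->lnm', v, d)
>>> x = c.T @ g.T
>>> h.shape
(3, 31)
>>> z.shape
(31, 31, 13)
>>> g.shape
(31, 13)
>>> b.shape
(13, 31, 13)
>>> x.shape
(3, 13, 31)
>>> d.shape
(13, 31, 3, 31)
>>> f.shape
(31, 29, 3, 3)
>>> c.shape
(13, 13, 3)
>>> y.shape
(13, 31, 31, 3)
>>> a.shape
(3, 13)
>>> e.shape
(31, 31, 3)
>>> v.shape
(3, 31, 31, 31)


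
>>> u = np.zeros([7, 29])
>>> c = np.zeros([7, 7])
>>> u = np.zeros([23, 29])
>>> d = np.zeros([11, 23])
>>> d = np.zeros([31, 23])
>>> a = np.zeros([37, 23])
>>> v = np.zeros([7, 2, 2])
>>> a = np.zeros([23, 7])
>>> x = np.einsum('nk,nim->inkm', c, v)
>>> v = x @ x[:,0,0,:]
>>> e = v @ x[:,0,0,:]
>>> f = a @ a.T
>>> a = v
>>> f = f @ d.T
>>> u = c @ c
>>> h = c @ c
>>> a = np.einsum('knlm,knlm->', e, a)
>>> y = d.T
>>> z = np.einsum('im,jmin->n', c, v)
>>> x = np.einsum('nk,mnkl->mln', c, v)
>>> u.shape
(7, 7)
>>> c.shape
(7, 7)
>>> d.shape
(31, 23)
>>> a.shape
()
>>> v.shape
(2, 7, 7, 2)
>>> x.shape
(2, 2, 7)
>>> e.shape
(2, 7, 7, 2)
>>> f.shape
(23, 31)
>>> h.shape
(7, 7)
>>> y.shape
(23, 31)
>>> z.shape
(2,)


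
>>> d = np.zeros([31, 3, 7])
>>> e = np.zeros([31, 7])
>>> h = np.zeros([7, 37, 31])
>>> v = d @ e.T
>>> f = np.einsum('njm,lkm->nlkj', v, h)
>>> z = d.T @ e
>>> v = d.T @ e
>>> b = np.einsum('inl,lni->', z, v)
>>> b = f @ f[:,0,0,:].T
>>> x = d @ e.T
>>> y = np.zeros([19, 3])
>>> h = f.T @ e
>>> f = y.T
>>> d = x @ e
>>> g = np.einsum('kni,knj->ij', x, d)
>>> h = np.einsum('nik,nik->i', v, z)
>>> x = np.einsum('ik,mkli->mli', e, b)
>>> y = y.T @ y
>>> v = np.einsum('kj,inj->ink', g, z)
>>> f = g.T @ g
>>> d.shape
(31, 3, 7)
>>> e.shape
(31, 7)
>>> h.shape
(3,)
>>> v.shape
(7, 3, 31)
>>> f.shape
(7, 7)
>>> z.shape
(7, 3, 7)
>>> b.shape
(31, 7, 37, 31)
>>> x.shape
(31, 37, 31)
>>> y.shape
(3, 3)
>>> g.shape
(31, 7)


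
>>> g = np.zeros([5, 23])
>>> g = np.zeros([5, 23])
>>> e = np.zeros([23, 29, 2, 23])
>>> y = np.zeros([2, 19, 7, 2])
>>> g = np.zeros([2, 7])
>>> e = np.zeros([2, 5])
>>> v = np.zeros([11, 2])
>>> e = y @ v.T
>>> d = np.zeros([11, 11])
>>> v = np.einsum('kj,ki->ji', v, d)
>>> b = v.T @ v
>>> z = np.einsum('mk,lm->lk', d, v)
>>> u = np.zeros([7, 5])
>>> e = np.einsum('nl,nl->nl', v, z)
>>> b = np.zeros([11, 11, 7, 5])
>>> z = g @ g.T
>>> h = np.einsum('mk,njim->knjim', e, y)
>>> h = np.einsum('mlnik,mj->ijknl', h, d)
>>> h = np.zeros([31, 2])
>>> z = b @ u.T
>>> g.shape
(2, 7)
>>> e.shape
(2, 11)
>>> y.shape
(2, 19, 7, 2)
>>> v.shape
(2, 11)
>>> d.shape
(11, 11)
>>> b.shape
(11, 11, 7, 5)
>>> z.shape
(11, 11, 7, 7)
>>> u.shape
(7, 5)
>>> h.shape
(31, 2)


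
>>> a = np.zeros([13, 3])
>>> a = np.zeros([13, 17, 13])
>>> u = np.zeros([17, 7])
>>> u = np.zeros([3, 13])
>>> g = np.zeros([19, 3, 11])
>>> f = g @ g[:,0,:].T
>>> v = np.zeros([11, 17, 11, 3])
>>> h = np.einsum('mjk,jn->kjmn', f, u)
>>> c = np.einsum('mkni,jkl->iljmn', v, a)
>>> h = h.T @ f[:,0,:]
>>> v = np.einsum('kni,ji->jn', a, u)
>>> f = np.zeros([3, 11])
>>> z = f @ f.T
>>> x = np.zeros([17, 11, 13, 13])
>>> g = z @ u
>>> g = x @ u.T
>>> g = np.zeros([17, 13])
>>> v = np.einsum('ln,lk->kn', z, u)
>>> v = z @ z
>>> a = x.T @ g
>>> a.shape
(13, 13, 11, 13)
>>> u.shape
(3, 13)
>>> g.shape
(17, 13)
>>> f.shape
(3, 11)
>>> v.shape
(3, 3)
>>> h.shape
(13, 19, 3, 19)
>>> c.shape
(3, 13, 13, 11, 11)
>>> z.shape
(3, 3)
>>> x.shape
(17, 11, 13, 13)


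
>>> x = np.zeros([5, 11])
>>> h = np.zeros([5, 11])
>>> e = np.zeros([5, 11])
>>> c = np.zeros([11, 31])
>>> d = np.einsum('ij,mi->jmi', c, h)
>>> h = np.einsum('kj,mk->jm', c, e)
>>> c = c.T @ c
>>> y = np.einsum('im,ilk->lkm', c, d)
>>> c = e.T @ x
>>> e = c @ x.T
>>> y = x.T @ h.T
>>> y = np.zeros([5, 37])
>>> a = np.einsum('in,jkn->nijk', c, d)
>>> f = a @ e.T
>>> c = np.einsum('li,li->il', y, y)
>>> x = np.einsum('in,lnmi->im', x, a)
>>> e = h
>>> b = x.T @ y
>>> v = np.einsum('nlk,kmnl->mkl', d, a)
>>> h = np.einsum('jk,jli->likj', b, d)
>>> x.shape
(5, 31)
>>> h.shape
(5, 11, 37, 31)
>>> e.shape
(31, 5)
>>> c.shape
(37, 5)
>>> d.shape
(31, 5, 11)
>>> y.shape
(5, 37)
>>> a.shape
(11, 11, 31, 5)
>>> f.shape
(11, 11, 31, 11)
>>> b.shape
(31, 37)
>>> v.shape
(11, 11, 5)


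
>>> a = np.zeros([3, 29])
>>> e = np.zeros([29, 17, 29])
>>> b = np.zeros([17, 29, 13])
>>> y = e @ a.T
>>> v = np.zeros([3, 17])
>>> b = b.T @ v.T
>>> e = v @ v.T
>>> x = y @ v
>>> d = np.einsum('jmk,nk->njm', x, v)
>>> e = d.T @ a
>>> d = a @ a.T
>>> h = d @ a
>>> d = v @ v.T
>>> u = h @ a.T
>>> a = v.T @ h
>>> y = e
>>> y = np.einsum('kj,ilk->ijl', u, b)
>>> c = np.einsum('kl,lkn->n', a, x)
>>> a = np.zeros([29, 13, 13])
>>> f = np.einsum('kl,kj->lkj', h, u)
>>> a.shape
(29, 13, 13)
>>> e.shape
(17, 29, 29)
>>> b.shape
(13, 29, 3)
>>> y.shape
(13, 3, 29)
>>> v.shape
(3, 17)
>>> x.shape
(29, 17, 17)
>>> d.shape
(3, 3)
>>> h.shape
(3, 29)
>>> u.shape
(3, 3)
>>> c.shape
(17,)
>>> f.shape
(29, 3, 3)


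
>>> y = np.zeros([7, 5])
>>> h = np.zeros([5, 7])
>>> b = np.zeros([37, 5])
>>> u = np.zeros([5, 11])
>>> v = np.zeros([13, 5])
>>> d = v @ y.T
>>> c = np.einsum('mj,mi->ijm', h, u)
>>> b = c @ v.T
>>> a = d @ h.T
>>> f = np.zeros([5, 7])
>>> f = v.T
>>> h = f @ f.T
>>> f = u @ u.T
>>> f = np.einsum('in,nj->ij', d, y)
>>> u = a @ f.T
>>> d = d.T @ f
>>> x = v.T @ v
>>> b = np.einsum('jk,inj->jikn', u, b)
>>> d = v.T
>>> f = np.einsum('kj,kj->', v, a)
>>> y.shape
(7, 5)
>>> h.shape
(5, 5)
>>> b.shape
(13, 11, 13, 7)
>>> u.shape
(13, 13)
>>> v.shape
(13, 5)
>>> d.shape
(5, 13)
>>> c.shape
(11, 7, 5)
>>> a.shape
(13, 5)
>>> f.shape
()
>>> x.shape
(5, 5)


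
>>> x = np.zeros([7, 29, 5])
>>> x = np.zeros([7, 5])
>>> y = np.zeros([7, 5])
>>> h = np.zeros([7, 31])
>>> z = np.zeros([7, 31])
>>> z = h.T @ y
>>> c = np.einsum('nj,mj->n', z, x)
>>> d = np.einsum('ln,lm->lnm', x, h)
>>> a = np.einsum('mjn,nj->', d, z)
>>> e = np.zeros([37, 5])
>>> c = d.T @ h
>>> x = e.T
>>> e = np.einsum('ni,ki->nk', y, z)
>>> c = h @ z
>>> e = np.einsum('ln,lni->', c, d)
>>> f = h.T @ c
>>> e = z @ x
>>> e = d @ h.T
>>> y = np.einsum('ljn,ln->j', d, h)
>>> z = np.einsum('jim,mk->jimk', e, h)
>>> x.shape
(5, 37)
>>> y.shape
(5,)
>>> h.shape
(7, 31)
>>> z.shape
(7, 5, 7, 31)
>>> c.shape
(7, 5)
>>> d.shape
(7, 5, 31)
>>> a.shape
()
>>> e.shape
(7, 5, 7)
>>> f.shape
(31, 5)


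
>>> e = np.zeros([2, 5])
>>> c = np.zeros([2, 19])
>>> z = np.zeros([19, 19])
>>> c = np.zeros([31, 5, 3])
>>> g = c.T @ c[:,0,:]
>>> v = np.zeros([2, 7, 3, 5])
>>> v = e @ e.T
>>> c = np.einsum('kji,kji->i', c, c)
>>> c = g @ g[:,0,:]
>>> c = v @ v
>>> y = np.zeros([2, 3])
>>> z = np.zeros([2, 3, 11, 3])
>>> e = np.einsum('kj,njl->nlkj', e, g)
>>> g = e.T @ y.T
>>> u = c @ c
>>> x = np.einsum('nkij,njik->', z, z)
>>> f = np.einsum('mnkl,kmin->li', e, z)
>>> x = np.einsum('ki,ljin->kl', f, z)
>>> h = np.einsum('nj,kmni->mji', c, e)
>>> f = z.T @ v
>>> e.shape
(3, 3, 2, 5)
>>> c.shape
(2, 2)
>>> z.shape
(2, 3, 11, 3)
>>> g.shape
(5, 2, 3, 2)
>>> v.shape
(2, 2)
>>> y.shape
(2, 3)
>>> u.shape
(2, 2)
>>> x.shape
(5, 2)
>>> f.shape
(3, 11, 3, 2)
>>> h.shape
(3, 2, 5)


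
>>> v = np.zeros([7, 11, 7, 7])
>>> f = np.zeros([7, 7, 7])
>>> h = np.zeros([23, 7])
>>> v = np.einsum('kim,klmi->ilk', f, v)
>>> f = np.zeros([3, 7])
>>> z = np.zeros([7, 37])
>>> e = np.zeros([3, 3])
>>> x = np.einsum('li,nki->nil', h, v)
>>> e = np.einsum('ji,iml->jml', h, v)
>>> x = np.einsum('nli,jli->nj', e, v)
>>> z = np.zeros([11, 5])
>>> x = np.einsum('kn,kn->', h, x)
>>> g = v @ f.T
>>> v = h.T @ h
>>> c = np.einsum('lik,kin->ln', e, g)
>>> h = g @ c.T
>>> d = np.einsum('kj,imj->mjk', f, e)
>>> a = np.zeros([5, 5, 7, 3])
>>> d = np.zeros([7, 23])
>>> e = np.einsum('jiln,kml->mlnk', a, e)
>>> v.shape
(7, 7)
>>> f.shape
(3, 7)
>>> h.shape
(7, 11, 23)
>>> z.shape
(11, 5)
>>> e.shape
(11, 7, 3, 23)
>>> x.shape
()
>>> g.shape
(7, 11, 3)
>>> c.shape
(23, 3)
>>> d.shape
(7, 23)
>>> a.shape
(5, 5, 7, 3)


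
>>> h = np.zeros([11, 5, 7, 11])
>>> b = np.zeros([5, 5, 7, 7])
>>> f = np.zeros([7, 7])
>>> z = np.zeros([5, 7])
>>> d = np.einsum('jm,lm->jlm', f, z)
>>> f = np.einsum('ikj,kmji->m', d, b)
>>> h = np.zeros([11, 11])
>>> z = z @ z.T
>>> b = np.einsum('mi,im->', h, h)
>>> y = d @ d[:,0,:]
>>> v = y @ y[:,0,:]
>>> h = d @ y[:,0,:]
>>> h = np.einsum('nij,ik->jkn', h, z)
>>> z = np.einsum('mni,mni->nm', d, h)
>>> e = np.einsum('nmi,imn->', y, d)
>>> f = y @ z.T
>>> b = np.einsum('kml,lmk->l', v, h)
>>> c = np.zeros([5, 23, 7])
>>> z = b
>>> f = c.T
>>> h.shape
(7, 5, 7)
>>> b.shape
(7,)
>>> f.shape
(7, 23, 5)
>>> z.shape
(7,)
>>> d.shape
(7, 5, 7)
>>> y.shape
(7, 5, 7)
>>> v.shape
(7, 5, 7)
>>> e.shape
()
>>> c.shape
(5, 23, 7)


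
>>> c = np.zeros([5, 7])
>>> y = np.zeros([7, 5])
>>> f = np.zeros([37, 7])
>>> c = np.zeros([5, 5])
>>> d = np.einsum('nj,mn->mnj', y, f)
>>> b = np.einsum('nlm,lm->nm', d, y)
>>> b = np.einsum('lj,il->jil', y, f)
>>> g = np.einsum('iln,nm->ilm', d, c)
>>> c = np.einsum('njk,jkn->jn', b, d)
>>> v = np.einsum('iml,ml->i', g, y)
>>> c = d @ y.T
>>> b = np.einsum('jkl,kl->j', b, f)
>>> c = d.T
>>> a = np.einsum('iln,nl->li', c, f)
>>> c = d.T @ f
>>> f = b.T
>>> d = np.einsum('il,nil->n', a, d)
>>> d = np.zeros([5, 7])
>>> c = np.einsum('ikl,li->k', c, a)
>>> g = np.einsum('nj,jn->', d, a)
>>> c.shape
(7,)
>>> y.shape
(7, 5)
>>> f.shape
(5,)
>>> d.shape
(5, 7)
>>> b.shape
(5,)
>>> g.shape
()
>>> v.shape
(37,)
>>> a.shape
(7, 5)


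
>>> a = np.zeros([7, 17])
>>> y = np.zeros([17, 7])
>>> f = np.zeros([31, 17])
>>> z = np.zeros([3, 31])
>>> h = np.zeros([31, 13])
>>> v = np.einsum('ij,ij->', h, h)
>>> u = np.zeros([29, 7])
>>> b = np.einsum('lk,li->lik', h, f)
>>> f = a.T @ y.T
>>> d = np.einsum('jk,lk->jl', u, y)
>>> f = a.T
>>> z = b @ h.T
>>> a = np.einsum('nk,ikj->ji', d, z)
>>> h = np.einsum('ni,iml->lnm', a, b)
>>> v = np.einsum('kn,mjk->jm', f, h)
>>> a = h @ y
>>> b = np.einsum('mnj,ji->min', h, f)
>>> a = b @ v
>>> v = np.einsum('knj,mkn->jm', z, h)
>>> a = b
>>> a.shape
(13, 7, 31)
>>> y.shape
(17, 7)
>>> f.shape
(17, 7)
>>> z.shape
(31, 17, 31)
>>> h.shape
(13, 31, 17)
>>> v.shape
(31, 13)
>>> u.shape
(29, 7)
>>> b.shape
(13, 7, 31)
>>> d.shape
(29, 17)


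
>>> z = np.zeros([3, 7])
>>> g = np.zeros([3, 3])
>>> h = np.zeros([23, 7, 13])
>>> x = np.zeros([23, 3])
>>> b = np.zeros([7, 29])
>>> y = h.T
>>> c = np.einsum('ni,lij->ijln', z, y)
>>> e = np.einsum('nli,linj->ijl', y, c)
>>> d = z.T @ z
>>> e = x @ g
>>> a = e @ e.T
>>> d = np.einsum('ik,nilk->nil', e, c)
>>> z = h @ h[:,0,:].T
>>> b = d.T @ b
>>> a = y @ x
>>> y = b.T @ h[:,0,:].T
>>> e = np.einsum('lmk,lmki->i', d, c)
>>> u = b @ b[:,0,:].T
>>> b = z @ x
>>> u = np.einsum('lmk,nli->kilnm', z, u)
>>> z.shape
(23, 7, 23)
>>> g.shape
(3, 3)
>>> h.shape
(23, 7, 13)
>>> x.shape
(23, 3)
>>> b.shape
(23, 7, 3)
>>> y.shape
(29, 23, 23)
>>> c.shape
(7, 23, 13, 3)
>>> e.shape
(3,)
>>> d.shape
(7, 23, 13)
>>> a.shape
(13, 7, 3)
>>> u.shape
(23, 13, 23, 13, 7)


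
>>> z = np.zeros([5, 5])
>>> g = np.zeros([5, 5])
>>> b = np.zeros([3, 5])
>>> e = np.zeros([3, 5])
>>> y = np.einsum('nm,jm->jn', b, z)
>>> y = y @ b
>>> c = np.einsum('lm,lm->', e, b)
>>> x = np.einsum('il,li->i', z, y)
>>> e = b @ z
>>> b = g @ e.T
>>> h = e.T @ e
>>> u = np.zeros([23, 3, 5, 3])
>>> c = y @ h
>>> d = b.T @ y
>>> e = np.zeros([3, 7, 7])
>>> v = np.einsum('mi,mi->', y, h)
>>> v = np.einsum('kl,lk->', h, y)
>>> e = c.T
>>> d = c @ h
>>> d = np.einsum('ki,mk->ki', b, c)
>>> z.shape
(5, 5)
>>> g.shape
(5, 5)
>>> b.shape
(5, 3)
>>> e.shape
(5, 5)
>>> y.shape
(5, 5)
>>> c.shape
(5, 5)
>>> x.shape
(5,)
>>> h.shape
(5, 5)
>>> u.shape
(23, 3, 5, 3)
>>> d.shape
(5, 3)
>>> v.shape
()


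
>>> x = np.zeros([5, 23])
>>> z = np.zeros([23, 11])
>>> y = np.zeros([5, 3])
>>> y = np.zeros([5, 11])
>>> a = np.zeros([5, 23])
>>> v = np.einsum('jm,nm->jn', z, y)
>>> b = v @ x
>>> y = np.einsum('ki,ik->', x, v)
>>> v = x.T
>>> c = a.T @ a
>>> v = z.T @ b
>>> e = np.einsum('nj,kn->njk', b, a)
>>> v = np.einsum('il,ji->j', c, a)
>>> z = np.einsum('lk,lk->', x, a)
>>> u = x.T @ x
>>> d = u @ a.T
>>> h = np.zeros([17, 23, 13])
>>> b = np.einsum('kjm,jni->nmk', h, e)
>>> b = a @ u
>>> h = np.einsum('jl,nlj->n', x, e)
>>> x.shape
(5, 23)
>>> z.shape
()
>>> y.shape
()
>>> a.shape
(5, 23)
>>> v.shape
(5,)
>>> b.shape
(5, 23)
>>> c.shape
(23, 23)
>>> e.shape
(23, 23, 5)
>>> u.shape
(23, 23)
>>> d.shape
(23, 5)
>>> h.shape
(23,)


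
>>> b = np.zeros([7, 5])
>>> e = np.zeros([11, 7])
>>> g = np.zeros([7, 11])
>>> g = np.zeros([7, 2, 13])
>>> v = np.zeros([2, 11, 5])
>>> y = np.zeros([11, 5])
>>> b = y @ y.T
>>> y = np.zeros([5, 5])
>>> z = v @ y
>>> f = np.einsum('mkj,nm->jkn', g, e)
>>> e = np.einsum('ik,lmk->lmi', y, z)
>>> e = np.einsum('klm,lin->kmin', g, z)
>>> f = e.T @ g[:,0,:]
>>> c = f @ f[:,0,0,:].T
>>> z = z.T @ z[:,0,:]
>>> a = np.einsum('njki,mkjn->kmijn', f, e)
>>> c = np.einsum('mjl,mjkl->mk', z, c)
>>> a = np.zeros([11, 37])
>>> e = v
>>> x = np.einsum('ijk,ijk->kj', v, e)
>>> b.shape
(11, 11)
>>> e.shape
(2, 11, 5)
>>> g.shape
(7, 2, 13)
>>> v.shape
(2, 11, 5)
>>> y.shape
(5, 5)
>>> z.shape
(5, 11, 5)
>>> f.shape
(5, 11, 13, 13)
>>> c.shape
(5, 13)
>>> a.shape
(11, 37)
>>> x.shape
(5, 11)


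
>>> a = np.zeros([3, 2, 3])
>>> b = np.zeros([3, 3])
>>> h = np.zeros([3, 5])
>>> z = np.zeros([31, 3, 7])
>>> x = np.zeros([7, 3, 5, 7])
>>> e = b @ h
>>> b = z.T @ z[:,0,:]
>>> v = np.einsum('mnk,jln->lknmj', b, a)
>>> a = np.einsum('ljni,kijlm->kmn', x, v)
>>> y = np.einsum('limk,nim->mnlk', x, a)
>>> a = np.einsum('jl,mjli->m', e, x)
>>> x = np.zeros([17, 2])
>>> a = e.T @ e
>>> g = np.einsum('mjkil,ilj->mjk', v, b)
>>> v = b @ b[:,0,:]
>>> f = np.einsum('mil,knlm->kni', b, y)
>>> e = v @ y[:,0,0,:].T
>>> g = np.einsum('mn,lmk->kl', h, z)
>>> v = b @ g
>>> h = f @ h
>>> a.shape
(5, 5)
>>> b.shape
(7, 3, 7)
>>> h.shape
(5, 2, 5)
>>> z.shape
(31, 3, 7)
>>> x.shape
(17, 2)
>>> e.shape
(7, 3, 5)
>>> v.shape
(7, 3, 31)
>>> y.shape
(5, 2, 7, 7)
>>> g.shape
(7, 31)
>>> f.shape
(5, 2, 3)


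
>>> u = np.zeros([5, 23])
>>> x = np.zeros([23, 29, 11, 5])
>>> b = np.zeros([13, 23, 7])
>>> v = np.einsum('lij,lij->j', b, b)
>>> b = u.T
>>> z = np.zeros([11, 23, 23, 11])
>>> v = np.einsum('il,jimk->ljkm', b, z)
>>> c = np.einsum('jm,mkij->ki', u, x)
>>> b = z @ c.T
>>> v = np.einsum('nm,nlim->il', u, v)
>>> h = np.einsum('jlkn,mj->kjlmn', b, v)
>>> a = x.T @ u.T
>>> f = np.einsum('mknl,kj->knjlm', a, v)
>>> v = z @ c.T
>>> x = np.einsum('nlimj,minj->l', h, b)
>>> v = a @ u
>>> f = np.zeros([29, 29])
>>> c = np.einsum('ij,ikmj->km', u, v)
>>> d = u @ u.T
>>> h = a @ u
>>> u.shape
(5, 23)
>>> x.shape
(11,)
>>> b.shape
(11, 23, 23, 29)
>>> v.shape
(5, 11, 29, 23)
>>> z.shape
(11, 23, 23, 11)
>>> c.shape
(11, 29)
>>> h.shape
(5, 11, 29, 23)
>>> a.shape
(5, 11, 29, 5)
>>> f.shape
(29, 29)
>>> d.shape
(5, 5)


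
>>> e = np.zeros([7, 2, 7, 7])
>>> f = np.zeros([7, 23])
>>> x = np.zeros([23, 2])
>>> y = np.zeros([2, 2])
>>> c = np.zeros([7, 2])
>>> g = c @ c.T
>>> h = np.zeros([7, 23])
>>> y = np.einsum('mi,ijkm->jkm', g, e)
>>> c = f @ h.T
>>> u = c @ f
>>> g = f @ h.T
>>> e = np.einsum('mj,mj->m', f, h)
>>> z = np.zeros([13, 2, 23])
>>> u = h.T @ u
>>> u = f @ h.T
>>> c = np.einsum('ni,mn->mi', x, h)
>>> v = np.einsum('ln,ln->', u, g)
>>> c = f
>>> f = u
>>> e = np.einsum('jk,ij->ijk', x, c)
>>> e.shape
(7, 23, 2)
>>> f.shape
(7, 7)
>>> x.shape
(23, 2)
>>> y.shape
(2, 7, 7)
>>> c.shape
(7, 23)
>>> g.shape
(7, 7)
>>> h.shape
(7, 23)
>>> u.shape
(7, 7)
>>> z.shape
(13, 2, 23)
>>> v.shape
()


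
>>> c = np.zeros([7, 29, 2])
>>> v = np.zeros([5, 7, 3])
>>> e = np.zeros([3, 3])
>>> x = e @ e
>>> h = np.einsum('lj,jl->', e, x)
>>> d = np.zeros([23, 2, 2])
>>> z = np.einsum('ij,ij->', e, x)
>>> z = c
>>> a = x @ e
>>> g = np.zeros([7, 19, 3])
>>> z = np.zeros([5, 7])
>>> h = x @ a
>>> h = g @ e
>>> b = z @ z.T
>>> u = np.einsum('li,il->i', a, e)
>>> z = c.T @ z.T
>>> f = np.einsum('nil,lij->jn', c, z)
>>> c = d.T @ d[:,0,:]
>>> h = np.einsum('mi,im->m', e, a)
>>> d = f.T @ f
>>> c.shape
(2, 2, 2)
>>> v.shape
(5, 7, 3)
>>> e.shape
(3, 3)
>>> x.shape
(3, 3)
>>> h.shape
(3,)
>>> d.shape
(7, 7)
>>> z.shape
(2, 29, 5)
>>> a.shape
(3, 3)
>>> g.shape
(7, 19, 3)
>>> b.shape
(5, 5)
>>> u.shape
(3,)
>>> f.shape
(5, 7)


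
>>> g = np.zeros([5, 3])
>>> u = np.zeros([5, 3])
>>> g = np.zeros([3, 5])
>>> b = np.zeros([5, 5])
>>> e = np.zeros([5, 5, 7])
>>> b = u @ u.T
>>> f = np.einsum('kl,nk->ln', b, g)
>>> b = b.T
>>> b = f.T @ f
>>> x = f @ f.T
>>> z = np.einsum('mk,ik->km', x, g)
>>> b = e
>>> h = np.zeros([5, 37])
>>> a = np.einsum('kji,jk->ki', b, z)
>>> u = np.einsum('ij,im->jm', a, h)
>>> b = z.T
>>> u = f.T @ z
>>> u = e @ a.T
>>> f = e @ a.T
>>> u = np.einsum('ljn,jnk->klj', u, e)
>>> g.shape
(3, 5)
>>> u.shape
(7, 5, 5)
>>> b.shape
(5, 5)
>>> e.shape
(5, 5, 7)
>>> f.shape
(5, 5, 5)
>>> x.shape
(5, 5)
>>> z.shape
(5, 5)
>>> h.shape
(5, 37)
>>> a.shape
(5, 7)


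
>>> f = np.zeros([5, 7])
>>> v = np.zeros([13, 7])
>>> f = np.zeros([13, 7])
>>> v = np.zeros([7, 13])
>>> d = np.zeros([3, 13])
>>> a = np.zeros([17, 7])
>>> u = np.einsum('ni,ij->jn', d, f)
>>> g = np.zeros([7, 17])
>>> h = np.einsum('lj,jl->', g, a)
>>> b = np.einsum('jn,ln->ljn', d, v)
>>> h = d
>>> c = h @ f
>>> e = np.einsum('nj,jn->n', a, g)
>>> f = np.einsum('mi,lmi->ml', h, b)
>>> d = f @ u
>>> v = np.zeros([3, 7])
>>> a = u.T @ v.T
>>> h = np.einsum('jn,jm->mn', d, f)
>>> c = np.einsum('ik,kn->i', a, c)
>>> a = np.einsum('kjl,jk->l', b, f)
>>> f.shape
(3, 7)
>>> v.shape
(3, 7)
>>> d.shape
(3, 3)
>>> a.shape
(13,)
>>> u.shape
(7, 3)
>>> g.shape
(7, 17)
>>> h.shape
(7, 3)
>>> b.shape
(7, 3, 13)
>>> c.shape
(3,)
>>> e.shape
(17,)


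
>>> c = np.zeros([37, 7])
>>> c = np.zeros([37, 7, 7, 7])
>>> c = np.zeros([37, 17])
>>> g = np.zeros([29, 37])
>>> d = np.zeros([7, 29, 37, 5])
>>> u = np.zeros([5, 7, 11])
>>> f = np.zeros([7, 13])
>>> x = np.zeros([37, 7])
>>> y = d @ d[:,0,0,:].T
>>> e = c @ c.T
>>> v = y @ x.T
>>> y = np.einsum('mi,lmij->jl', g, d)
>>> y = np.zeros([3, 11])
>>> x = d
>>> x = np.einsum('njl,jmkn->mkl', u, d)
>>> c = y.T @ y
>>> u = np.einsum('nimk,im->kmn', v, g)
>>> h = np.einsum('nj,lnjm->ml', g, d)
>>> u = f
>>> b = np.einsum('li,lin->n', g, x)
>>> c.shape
(11, 11)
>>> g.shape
(29, 37)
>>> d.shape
(7, 29, 37, 5)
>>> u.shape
(7, 13)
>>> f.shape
(7, 13)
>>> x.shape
(29, 37, 11)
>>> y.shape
(3, 11)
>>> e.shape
(37, 37)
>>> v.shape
(7, 29, 37, 37)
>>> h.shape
(5, 7)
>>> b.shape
(11,)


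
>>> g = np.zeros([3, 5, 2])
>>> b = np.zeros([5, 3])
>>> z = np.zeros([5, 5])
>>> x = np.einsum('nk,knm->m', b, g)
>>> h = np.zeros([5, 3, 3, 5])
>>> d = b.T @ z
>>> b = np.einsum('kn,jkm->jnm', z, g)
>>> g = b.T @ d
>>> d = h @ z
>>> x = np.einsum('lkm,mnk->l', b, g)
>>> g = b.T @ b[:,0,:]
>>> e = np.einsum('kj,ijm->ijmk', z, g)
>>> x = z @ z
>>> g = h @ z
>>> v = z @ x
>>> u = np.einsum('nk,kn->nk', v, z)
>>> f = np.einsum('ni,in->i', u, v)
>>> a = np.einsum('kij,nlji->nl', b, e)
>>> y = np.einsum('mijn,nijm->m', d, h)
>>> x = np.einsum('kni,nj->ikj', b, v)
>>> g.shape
(5, 3, 3, 5)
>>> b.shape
(3, 5, 2)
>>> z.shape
(5, 5)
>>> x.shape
(2, 3, 5)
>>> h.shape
(5, 3, 3, 5)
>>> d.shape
(5, 3, 3, 5)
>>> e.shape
(2, 5, 2, 5)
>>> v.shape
(5, 5)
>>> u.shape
(5, 5)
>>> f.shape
(5,)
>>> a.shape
(2, 5)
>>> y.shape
(5,)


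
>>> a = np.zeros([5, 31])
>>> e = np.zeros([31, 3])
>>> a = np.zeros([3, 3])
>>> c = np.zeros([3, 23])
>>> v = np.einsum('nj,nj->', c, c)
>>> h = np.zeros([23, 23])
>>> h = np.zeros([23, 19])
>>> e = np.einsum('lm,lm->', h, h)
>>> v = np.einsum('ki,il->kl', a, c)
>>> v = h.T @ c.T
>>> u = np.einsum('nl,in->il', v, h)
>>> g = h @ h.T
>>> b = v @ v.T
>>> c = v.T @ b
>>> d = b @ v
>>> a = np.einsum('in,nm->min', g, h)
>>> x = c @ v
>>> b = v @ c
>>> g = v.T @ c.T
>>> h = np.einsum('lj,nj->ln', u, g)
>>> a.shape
(19, 23, 23)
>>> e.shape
()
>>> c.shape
(3, 19)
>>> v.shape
(19, 3)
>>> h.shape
(23, 3)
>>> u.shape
(23, 3)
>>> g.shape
(3, 3)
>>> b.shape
(19, 19)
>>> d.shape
(19, 3)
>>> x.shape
(3, 3)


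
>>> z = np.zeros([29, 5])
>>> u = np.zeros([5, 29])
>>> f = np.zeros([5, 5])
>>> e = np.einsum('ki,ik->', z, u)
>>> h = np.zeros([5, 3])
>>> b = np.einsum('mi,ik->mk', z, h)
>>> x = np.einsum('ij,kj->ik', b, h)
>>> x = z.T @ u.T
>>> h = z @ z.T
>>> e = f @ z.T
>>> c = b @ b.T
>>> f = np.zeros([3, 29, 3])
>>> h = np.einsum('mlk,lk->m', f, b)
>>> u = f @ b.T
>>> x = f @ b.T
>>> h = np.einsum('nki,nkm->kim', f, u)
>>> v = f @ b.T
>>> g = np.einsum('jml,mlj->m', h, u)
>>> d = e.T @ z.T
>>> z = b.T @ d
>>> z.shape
(3, 29)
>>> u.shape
(3, 29, 29)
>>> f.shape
(3, 29, 3)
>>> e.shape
(5, 29)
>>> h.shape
(29, 3, 29)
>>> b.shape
(29, 3)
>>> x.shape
(3, 29, 29)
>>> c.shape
(29, 29)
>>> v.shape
(3, 29, 29)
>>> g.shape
(3,)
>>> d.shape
(29, 29)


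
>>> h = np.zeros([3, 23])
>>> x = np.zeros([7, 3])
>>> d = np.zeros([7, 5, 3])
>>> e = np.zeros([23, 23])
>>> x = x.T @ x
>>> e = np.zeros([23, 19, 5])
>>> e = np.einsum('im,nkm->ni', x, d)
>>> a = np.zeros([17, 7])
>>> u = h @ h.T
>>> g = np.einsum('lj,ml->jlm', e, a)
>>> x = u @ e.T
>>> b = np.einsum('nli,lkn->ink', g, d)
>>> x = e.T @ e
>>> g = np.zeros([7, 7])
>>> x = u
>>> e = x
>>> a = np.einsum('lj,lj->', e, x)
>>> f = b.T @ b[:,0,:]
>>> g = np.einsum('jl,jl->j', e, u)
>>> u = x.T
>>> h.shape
(3, 23)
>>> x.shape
(3, 3)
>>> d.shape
(7, 5, 3)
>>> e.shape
(3, 3)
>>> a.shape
()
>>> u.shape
(3, 3)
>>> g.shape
(3,)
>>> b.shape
(17, 3, 5)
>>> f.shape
(5, 3, 5)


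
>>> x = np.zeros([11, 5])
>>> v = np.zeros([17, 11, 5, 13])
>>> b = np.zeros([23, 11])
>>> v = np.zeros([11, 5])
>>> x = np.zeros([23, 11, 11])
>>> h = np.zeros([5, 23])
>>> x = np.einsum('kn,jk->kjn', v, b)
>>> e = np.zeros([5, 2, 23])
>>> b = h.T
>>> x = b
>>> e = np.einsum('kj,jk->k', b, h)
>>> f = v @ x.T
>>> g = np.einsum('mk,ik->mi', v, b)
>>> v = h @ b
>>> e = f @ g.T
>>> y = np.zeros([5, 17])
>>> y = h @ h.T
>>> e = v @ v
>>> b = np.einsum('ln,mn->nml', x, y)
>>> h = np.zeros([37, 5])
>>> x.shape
(23, 5)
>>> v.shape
(5, 5)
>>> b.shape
(5, 5, 23)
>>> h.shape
(37, 5)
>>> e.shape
(5, 5)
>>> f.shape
(11, 23)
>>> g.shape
(11, 23)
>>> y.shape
(5, 5)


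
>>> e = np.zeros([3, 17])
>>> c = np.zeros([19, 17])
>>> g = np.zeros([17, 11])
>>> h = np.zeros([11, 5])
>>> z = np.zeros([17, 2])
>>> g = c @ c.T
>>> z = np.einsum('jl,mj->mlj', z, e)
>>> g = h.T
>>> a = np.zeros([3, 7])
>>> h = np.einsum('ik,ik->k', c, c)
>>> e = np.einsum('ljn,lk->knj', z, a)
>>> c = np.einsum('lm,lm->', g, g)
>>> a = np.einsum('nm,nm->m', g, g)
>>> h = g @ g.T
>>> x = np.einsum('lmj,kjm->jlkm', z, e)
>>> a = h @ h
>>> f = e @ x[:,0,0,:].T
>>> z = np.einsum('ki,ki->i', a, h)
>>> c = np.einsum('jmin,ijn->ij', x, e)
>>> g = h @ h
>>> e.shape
(7, 17, 2)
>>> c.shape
(7, 17)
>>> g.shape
(5, 5)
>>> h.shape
(5, 5)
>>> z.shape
(5,)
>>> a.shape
(5, 5)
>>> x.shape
(17, 3, 7, 2)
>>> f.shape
(7, 17, 17)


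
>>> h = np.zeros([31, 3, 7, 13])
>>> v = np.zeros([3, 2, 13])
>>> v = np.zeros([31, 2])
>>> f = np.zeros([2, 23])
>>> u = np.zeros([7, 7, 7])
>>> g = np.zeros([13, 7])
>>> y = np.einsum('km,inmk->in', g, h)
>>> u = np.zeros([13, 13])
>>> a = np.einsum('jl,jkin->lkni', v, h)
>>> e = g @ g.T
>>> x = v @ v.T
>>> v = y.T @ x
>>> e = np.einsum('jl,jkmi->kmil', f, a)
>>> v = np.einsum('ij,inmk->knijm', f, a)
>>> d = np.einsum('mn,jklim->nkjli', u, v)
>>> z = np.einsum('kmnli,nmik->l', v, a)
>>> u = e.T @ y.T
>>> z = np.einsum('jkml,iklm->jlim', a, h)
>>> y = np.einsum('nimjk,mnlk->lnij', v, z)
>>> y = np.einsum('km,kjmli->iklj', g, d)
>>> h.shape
(31, 3, 7, 13)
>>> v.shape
(7, 3, 2, 23, 13)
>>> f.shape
(2, 23)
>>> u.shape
(23, 7, 13, 31)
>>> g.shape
(13, 7)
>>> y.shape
(23, 13, 2, 3)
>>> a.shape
(2, 3, 13, 7)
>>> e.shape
(3, 13, 7, 23)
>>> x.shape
(31, 31)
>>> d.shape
(13, 3, 7, 2, 23)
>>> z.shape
(2, 7, 31, 13)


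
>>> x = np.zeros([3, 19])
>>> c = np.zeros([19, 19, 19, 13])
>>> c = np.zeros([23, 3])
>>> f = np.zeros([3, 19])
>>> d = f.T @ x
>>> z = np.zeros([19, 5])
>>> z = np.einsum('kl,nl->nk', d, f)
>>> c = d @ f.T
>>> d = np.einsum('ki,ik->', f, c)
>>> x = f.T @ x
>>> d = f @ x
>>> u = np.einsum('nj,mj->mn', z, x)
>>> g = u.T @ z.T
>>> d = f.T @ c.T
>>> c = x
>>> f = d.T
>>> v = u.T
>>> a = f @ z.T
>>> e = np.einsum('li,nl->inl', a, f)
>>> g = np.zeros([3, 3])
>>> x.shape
(19, 19)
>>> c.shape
(19, 19)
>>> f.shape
(19, 19)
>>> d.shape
(19, 19)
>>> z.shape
(3, 19)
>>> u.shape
(19, 3)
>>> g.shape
(3, 3)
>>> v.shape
(3, 19)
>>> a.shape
(19, 3)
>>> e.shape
(3, 19, 19)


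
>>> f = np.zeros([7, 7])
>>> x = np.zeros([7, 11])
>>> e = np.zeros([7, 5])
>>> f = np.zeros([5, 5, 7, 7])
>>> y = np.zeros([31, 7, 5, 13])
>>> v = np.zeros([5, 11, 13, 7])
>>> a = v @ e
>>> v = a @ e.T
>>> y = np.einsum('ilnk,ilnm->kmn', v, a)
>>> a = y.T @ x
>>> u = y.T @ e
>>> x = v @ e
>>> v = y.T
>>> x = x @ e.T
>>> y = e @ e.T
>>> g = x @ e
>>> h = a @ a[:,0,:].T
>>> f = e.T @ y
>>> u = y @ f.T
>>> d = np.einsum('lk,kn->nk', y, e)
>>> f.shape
(5, 7)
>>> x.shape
(5, 11, 13, 7)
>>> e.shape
(7, 5)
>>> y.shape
(7, 7)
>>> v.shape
(13, 5, 7)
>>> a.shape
(13, 5, 11)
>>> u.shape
(7, 5)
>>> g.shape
(5, 11, 13, 5)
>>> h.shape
(13, 5, 13)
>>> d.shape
(5, 7)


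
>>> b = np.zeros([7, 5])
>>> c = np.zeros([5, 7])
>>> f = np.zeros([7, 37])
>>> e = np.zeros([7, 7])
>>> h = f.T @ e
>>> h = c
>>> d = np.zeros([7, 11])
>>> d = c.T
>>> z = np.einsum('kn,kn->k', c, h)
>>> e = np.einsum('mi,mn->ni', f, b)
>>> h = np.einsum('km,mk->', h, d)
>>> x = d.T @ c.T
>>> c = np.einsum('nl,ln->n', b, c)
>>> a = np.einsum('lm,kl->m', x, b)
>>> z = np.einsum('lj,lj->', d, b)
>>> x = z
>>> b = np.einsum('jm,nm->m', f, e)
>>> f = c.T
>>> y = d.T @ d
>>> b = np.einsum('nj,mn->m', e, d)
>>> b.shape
(7,)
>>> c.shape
(7,)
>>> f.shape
(7,)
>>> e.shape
(5, 37)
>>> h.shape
()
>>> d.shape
(7, 5)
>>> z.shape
()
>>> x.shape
()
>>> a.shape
(5,)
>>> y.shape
(5, 5)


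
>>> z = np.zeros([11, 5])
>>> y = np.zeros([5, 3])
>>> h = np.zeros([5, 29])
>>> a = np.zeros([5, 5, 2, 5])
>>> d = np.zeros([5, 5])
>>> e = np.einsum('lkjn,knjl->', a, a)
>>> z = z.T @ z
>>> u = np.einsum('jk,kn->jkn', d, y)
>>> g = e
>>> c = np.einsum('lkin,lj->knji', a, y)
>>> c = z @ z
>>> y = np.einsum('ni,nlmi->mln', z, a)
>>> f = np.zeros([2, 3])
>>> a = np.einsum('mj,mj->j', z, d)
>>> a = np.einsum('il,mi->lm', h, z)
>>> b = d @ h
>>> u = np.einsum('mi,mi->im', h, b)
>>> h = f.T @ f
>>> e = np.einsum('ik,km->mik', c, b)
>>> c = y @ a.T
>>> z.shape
(5, 5)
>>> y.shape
(2, 5, 5)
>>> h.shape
(3, 3)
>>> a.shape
(29, 5)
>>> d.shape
(5, 5)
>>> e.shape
(29, 5, 5)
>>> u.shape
(29, 5)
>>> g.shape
()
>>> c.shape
(2, 5, 29)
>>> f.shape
(2, 3)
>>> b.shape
(5, 29)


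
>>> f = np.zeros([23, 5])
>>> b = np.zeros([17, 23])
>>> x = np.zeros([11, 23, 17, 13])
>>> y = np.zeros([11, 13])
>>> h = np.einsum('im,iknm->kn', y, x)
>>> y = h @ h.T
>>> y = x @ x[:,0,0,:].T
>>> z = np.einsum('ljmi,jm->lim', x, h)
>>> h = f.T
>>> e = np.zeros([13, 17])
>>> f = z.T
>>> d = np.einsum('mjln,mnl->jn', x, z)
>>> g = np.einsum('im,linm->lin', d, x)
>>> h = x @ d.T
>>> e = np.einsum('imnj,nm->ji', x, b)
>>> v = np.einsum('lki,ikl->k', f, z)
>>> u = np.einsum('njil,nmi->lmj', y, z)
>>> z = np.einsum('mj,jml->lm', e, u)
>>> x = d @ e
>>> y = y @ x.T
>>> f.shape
(17, 13, 11)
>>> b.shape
(17, 23)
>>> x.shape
(23, 11)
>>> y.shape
(11, 23, 17, 23)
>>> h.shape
(11, 23, 17, 23)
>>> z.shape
(23, 13)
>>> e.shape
(13, 11)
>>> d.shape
(23, 13)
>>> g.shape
(11, 23, 17)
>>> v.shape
(13,)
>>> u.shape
(11, 13, 23)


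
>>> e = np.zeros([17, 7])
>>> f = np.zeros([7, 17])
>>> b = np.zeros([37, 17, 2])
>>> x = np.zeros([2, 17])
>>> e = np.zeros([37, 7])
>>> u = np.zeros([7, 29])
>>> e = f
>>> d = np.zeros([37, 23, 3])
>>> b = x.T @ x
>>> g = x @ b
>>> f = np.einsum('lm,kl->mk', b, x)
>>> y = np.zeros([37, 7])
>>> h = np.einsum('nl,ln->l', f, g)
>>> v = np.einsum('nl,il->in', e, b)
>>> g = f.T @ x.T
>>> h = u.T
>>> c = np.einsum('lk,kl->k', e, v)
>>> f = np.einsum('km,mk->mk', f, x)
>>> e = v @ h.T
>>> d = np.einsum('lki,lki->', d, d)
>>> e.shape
(17, 29)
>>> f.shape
(2, 17)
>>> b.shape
(17, 17)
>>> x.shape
(2, 17)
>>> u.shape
(7, 29)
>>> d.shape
()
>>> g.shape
(2, 2)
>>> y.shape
(37, 7)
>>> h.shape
(29, 7)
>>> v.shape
(17, 7)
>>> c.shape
(17,)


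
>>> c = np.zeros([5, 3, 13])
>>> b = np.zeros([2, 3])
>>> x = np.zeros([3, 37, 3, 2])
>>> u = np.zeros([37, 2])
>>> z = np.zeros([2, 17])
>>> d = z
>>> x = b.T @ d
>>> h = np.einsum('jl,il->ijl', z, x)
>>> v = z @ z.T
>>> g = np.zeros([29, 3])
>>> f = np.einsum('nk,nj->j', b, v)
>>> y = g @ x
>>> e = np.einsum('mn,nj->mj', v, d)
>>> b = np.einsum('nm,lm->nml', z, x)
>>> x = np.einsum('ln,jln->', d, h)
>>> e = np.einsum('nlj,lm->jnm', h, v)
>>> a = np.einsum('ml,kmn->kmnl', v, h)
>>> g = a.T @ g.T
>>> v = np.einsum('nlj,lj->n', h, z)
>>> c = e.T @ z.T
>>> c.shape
(2, 3, 2)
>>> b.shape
(2, 17, 3)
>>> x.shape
()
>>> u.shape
(37, 2)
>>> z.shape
(2, 17)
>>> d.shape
(2, 17)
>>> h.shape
(3, 2, 17)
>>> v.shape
(3,)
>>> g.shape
(2, 17, 2, 29)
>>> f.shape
(2,)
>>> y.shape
(29, 17)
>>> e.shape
(17, 3, 2)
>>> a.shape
(3, 2, 17, 2)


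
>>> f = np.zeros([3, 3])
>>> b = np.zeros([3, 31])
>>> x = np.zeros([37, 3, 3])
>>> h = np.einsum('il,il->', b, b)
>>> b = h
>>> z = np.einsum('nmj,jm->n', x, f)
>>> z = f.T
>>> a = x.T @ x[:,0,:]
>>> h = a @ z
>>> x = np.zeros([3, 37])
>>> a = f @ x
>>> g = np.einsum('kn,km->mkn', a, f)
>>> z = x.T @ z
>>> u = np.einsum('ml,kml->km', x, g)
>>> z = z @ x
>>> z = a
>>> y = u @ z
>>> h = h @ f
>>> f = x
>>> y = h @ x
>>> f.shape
(3, 37)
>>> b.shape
()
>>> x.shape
(3, 37)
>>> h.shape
(3, 3, 3)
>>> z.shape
(3, 37)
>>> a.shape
(3, 37)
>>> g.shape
(3, 3, 37)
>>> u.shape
(3, 3)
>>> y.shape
(3, 3, 37)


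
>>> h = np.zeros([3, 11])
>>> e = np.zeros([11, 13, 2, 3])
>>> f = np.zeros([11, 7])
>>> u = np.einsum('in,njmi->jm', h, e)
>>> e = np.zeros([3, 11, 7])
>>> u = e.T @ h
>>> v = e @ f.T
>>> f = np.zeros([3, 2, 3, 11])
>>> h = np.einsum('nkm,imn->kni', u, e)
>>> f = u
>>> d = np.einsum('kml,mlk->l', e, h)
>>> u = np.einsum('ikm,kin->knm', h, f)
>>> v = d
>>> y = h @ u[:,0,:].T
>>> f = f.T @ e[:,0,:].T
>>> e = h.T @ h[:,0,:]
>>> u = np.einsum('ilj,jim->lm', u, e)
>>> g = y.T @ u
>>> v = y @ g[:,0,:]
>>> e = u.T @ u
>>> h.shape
(11, 7, 3)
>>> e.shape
(3, 3)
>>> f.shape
(11, 11, 3)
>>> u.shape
(11, 3)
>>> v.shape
(11, 7, 3)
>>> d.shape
(7,)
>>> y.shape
(11, 7, 7)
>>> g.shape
(7, 7, 3)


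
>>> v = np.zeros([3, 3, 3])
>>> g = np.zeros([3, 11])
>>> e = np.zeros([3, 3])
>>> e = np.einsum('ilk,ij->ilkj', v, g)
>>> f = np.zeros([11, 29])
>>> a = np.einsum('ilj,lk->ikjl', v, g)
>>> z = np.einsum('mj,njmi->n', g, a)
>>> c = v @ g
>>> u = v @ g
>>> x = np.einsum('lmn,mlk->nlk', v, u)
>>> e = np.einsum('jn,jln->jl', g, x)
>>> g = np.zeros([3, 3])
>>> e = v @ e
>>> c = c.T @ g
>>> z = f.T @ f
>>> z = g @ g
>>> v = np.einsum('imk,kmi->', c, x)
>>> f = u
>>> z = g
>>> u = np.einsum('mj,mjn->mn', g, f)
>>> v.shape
()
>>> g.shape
(3, 3)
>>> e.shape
(3, 3, 3)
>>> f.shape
(3, 3, 11)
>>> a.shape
(3, 11, 3, 3)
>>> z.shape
(3, 3)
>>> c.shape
(11, 3, 3)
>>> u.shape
(3, 11)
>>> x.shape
(3, 3, 11)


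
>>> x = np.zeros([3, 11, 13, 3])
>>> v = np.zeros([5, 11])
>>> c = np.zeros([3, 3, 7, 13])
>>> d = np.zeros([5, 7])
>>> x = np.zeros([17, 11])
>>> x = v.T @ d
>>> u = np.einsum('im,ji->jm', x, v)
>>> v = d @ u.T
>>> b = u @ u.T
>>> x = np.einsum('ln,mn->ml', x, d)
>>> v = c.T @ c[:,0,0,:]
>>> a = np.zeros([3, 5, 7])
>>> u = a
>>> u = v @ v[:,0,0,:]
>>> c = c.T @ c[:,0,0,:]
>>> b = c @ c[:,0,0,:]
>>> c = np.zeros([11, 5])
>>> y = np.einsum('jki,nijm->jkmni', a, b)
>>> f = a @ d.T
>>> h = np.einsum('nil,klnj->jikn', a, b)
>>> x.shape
(5, 11)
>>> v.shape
(13, 7, 3, 13)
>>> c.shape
(11, 5)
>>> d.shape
(5, 7)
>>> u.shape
(13, 7, 3, 13)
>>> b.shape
(13, 7, 3, 13)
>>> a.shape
(3, 5, 7)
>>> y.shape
(3, 5, 13, 13, 7)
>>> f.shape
(3, 5, 5)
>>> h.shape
(13, 5, 13, 3)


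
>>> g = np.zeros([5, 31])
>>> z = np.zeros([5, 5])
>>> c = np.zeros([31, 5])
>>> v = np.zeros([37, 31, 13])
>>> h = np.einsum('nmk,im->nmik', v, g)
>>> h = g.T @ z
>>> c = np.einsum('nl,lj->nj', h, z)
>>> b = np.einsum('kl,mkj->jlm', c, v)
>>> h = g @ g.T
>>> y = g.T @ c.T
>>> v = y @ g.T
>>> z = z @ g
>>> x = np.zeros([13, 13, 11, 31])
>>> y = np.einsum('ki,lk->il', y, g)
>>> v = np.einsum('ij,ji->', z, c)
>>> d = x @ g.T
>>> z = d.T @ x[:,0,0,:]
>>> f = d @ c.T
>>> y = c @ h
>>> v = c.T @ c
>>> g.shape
(5, 31)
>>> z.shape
(5, 11, 13, 31)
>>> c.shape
(31, 5)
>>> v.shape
(5, 5)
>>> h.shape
(5, 5)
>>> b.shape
(13, 5, 37)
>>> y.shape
(31, 5)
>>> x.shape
(13, 13, 11, 31)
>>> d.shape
(13, 13, 11, 5)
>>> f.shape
(13, 13, 11, 31)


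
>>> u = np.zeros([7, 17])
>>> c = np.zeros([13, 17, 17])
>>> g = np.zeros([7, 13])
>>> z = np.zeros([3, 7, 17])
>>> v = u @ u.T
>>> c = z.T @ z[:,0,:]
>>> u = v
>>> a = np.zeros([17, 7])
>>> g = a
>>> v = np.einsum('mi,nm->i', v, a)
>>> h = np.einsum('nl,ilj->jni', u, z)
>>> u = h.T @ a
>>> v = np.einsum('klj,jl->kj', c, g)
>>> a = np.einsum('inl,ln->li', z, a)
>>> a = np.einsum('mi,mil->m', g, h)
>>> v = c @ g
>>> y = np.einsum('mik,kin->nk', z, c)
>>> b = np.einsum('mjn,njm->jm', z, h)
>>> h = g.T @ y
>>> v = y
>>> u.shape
(3, 7, 7)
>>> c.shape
(17, 7, 17)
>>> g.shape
(17, 7)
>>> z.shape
(3, 7, 17)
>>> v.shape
(17, 17)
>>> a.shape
(17,)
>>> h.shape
(7, 17)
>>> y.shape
(17, 17)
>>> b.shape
(7, 3)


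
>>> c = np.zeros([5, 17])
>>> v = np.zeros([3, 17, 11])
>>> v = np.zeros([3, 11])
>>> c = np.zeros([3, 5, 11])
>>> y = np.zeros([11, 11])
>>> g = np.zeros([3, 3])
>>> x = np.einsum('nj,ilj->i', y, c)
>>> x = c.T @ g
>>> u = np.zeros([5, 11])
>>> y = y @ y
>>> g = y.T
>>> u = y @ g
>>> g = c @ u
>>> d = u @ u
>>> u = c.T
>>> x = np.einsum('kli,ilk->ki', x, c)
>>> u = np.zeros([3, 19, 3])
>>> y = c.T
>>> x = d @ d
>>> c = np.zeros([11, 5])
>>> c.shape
(11, 5)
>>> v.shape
(3, 11)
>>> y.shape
(11, 5, 3)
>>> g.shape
(3, 5, 11)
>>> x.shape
(11, 11)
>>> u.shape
(3, 19, 3)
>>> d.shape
(11, 11)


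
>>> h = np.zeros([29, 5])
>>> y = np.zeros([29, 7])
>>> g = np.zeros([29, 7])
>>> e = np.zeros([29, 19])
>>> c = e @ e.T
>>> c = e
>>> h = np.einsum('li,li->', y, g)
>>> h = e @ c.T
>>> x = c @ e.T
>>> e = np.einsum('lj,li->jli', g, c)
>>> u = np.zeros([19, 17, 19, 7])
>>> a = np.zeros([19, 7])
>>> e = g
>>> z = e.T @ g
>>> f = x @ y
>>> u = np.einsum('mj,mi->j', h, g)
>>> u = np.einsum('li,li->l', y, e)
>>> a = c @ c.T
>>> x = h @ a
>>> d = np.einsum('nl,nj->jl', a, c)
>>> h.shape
(29, 29)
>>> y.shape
(29, 7)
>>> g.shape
(29, 7)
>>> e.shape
(29, 7)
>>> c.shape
(29, 19)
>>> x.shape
(29, 29)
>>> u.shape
(29,)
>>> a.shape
(29, 29)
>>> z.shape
(7, 7)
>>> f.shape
(29, 7)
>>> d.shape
(19, 29)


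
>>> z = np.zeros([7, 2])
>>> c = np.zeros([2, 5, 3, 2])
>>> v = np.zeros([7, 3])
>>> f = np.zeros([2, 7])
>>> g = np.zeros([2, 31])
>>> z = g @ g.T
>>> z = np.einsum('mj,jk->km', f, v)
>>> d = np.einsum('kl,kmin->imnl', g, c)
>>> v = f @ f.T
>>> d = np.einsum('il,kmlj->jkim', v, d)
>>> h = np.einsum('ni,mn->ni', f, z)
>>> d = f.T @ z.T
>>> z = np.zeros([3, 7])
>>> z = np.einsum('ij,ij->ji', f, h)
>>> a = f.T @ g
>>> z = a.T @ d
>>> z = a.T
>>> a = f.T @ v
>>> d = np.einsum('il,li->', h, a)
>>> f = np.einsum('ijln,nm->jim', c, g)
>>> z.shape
(31, 7)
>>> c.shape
(2, 5, 3, 2)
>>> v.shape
(2, 2)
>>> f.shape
(5, 2, 31)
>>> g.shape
(2, 31)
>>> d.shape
()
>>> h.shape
(2, 7)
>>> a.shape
(7, 2)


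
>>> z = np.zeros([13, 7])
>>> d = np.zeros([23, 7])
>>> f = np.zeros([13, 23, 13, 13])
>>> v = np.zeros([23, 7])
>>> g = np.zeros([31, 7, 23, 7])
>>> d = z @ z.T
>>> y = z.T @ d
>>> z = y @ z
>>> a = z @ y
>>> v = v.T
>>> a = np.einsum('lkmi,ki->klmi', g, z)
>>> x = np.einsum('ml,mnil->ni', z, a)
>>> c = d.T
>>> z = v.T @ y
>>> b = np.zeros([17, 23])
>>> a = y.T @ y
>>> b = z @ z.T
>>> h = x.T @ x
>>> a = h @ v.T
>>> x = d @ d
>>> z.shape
(23, 13)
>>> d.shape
(13, 13)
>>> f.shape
(13, 23, 13, 13)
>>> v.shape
(7, 23)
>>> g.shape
(31, 7, 23, 7)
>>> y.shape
(7, 13)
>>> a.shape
(23, 7)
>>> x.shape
(13, 13)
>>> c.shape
(13, 13)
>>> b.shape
(23, 23)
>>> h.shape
(23, 23)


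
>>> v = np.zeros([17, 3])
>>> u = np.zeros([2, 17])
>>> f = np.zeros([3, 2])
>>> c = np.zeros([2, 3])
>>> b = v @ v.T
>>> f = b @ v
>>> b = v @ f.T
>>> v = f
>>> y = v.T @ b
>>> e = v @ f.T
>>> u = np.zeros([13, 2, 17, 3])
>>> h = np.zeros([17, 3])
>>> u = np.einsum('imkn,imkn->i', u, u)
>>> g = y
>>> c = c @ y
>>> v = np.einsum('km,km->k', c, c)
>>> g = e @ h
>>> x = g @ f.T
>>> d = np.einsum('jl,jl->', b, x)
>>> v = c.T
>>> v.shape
(17, 2)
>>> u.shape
(13,)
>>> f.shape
(17, 3)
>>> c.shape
(2, 17)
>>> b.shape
(17, 17)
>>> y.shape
(3, 17)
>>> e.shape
(17, 17)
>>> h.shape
(17, 3)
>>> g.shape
(17, 3)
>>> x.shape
(17, 17)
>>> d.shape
()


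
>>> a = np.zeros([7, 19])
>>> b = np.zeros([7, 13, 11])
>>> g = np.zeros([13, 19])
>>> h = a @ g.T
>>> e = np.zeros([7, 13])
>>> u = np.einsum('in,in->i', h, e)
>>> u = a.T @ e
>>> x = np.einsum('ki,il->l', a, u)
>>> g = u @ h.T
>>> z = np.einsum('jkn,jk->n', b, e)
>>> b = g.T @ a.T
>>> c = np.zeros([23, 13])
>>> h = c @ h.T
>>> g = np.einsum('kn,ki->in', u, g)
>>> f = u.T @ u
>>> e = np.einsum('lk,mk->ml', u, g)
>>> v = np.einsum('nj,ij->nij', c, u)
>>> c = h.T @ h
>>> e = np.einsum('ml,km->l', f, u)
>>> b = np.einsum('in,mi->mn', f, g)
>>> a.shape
(7, 19)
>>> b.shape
(7, 13)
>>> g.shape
(7, 13)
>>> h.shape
(23, 7)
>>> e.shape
(13,)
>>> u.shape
(19, 13)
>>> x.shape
(13,)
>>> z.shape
(11,)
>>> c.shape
(7, 7)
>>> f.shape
(13, 13)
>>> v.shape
(23, 19, 13)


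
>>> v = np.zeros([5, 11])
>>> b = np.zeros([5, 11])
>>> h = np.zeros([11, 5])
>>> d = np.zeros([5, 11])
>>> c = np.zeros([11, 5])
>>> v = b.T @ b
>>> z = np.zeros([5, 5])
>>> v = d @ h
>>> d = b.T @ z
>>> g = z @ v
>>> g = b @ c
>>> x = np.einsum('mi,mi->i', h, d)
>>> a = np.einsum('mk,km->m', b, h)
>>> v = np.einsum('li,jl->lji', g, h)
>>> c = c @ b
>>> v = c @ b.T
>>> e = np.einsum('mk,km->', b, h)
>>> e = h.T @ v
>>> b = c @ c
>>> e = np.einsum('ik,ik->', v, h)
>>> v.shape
(11, 5)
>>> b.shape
(11, 11)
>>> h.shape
(11, 5)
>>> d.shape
(11, 5)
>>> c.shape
(11, 11)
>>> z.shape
(5, 5)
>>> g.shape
(5, 5)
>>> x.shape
(5,)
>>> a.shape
(5,)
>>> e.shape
()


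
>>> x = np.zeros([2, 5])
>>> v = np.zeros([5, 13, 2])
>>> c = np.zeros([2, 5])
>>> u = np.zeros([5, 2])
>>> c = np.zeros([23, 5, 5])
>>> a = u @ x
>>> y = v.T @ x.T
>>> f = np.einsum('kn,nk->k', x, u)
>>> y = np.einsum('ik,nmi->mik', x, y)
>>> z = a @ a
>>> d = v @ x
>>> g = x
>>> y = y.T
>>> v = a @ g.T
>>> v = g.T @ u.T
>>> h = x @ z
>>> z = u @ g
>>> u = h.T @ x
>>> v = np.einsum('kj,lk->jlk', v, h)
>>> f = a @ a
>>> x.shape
(2, 5)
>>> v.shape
(5, 2, 5)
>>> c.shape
(23, 5, 5)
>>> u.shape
(5, 5)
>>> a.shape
(5, 5)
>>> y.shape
(5, 2, 13)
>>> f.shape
(5, 5)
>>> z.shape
(5, 5)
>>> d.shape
(5, 13, 5)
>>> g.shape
(2, 5)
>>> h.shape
(2, 5)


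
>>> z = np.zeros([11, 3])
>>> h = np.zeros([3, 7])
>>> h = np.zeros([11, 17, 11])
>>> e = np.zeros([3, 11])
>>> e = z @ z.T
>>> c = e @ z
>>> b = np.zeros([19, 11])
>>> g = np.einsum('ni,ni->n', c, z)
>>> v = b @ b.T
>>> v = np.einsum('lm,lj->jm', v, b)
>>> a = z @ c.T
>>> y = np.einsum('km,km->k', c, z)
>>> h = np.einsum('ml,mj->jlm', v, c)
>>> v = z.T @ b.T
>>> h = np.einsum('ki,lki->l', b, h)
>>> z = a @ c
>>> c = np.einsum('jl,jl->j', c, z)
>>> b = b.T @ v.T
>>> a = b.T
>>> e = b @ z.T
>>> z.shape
(11, 3)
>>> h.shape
(3,)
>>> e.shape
(11, 11)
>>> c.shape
(11,)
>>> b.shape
(11, 3)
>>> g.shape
(11,)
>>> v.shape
(3, 19)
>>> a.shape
(3, 11)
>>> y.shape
(11,)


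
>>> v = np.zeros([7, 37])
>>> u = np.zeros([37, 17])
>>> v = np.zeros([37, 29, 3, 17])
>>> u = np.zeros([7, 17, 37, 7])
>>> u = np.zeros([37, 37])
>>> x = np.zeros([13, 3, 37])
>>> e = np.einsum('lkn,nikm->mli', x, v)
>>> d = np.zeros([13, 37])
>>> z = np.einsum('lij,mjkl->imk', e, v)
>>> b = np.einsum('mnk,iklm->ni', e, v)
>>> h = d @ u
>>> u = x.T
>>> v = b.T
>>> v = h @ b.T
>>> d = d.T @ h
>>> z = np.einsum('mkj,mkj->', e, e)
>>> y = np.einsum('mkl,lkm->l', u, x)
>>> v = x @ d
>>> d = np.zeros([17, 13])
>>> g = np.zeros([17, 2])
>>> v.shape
(13, 3, 37)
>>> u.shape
(37, 3, 13)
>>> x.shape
(13, 3, 37)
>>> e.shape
(17, 13, 29)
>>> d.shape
(17, 13)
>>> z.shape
()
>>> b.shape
(13, 37)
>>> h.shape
(13, 37)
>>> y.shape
(13,)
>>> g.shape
(17, 2)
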